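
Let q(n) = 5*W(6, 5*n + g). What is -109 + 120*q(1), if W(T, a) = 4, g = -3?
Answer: 2291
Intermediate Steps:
q(n) = 20 (q(n) = 5*4 = 20)
-109 + 120*q(1) = -109 + 120*20 = -109 + 2400 = 2291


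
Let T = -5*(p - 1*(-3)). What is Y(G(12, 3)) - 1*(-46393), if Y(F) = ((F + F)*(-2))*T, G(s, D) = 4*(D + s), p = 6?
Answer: 57193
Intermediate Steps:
T = -45 (T = -5*(6 - 1*(-3)) = -5*(6 + 3) = -5*9 = -45)
G(s, D) = 4*D + 4*s
Y(F) = 180*F (Y(F) = ((F + F)*(-2))*(-45) = ((2*F)*(-2))*(-45) = -4*F*(-45) = 180*F)
Y(G(12, 3)) - 1*(-46393) = 180*(4*3 + 4*12) - 1*(-46393) = 180*(12 + 48) + 46393 = 180*60 + 46393 = 10800 + 46393 = 57193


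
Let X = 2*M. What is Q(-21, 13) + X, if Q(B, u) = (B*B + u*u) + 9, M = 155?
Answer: 929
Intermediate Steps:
X = 310 (X = 2*155 = 310)
Q(B, u) = 9 + B² + u² (Q(B, u) = (B² + u²) + 9 = 9 + B² + u²)
Q(-21, 13) + X = (9 + (-21)² + 13²) + 310 = (9 + 441 + 169) + 310 = 619 + 310 = 929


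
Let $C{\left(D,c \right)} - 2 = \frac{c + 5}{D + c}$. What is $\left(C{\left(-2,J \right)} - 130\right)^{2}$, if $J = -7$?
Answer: $\frac{1322500}{81} \approx 16327.0$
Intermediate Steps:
$C{\left(D,c \right)} = 2 + \frac{5 + c}{D + c}$ ($C{\left(D,c \right)} = 2 + \frac{c + 5}{D + c} = 2 + \frac{5 + c}{D + c}$)
$\left(C{\left(-2,J \right)} - 130\right)^{2} = \left(\frac{5 + 2 \left(-2\right) + 3 \left(-7\right)}{-2 - 7} - 130\right)^{2} = \left(\frac{5 - 4 - 21}{-9} - 130\right)^{2} = \left(\left(- \frac{1}{9}\right) \left(-20\right) - 130\right)^{2} = \left(\frac{20}{9} - 130\right)^{2} = \left(- \frac{1150}{9}\right)^{2} = \frac{1322500}{81}$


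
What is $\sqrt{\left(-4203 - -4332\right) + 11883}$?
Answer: $2 \sqrt{3003} \approx 109.6$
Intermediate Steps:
$\sqrt{\left(-4203 - -4332\right) + 11883} = \sqrt{\left(-4203 + 4332\right) + 11883} = \sqrt{129 + 11883} = \sqrt{12012} = 2 \sqrt{3003}$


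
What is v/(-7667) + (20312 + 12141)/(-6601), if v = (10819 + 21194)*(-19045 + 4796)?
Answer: 3192808802/53669 ≈ 59491.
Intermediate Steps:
v = -456153237 (v = 32013*(-14249) = -456153237)
v/(-7667) + (20312 + 12141)/(-6601) = -456153237/(-7667) + (20312 + 12141)/(-6601) = -456153237*(-1/7667) + 32453*(-1/6601) = 456153237/7667 - 1411/287 = 3192808802/53669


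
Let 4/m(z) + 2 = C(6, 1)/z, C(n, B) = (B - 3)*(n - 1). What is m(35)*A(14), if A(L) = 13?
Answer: -91/4 ≈ -22.750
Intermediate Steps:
C(n, B) = (-1 + n)*(-3 + B) (C(n, B) = (-3 + B)*(-1 + n) = (-1 + n)*(-3 + B))
m(z) = 4/(-2 - 10/z) (m(z) = 4/(-2 + (3 - 1*1 - 3*6 + 1*6)/z) = 4/(-2 + (3 - 1 - 18 + 6)/z) = 4/(-2 - 10/z))
m(35)*A(14) = -2*35/(5 + 35)*13 = -2*35/40*13 = -2*35*1/40*13 = -7/4*13 = -91/4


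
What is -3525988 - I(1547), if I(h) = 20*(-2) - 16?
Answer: -3525932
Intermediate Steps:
I(h) = -56 (I(h) = -40 - 16 = -56)
-3525988 - I(1547) = -3525988 - 1*(-56) = -3525988 + 56 = -3525932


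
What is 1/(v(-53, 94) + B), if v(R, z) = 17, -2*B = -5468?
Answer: 1/2751 ≈ 0.00036350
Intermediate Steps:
B = 2734 (B = -½*(-5468) = 2734)
1/(v(-53, 94) + B) = 1/(17 + 2734) = 1/2751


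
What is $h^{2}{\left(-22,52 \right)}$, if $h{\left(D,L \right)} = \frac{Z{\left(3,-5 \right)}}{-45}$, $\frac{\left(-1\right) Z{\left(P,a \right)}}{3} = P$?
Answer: $\frac{1}{25} \approx 0.04$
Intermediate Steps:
$Z{\left(P,a \right)} = - 3 P$
$h{\left(D,L \right)} = \frac{1}{5}$ ($h{\left(D,L \right)} = \frac{\left(-3\right) 3}{-45} = \left(-9\right) \left(- \frac{1}{45}\right) = \frac{1}{5}$)
$h^{2}{\left(-22,52 \right)} = \left(\frac{1}{5}\right)^{2} = \frac{1}{25}$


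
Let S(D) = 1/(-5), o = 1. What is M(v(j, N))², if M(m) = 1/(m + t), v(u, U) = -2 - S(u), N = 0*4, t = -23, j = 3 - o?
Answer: 25/15376 ≈ 0.0016259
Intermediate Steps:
j = 2 (j = 3 - 1*1 = 3 - 1 = 2)
S(D) = -⅕ (S(D) = 1*(-⅕) = -⅕)
N = 0
v(u, U) = -9/5 (v(u, U) = -2 - 1*(-⅕) = -2 + ⅕ = -9/5)
M(m) = 1/(-23 + m) (M(m) = 1/(m - 23) = 1/(-23 + m))
M(v(j, N))² = (1/(-23 - 9/5))² = (1/(-124/5))² = (-5/124)² = 25/15376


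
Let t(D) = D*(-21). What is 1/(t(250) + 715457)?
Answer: 1/710207 ≈ 1.4080e-6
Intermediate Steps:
t(D) = -21*D
1/(t(250) + 715457) = 1/(-21*250 + 715457) = 1/(-5250 + 715457) = 1/710207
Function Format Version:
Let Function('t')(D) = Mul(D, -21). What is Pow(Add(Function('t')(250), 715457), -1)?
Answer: Rational(1, 710207) ≈ 1.4080e-6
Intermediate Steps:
Function('t')(D) = Mul(-21, D)
Pow(Add(Function('t')(250), 715457), -1) = Pow(Add(Mul(-21, 250), 715457), -1) = Pow(Add(-5250, 715457), -1) = Pow(710207, -1) = Rational(1, 710207)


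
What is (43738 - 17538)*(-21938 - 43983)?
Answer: -1727130200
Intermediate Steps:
(43738 - 17538)*(-21938 - 43983) = 26200*(-65921) = -1727130200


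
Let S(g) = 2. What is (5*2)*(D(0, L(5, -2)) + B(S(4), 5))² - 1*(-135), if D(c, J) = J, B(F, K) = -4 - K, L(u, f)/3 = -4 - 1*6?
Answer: 15345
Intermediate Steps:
L(u, f) = -30 (L(u, f) = 3*(-4 - 1*6) = 3*(-4 - 6) = 3*(-10) = -30)
(5*2)*(D(0, L(5, -2)) + B(S(4), 5))² - 1*(-135) = (5*2)*(-30 + (-4 - 1*5))² - 1*(-135) = 10*(-30 + (-4 - 5))² + 135 = 10*(-30 - 9)² + 135 = 10*(-39)² + 135 = 10*1521 + 135 = 15210 + 135 = 15345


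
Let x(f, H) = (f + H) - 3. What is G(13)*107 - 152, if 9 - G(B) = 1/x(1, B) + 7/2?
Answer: 9389/22 ≈ 426.77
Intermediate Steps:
x(f, H) = -3 + H + f (x(f, H) = (H + f) - 3 = -3 + H + f)
G(B) = 11/2 - 1/(-2 + B) (G(B) = 9 - (1/(-3 + B + 1) + 7/2) = 9 - (1/(-2 + B) + 7*(1/2)) = 9 - (1/(-2 + B) + 7/2) = 9 - (7/2 + 1/(-2 + B)) = 9 + (-7/2 - 1/(-2 + B)) = 11/2 - 1/(-2 + B))
G(13)*107 - 152 = ((-24 + 11*13)/(2*(-2 + 13)))*107 - 152 = ((1/2)*(-24 + 143)/11)*107 - 152 = ((1/2)*(1/11)*119)*107 - 152 = (119/22)*107 - 152 = 12733/22 - 152 = 9389/22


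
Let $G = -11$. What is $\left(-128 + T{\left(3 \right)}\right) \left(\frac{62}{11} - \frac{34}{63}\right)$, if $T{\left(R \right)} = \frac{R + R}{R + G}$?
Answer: $- \frac{454745}{693} \approx -656.2$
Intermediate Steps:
$T{\left(R \right)} = \frac{2 R}{-11 + R}$ ($T{\left(R \right)} = \frac{R + R}{R - 11} = \frac{2 R}{-11 + R}$)
$\left(-128 + T{\left(3 \right)}\right) \left(\frac{62}{11} - \frac{34}{63}\right) = \left(-128 + 2 \cdot 3 \frac{1}{-11 + 3}\right) \left(\frac{62}{11} - \frac{34}{63}\right) = \left(-128 + 2 \cdot 3 \frac{1}{-8}\right) \left(62 \cdot \frac{1}{11} - \frac{34}{63}\right) = \left(-128 + 2 \cdot 3 \left(- \frac{1}{8}\right)\right) \left(\frac{62}{11} - \frac{34}{63}\right) = \left(-128 - \frac{3}{4}\right) \frac{3532}{693} = \left(- \frac{515}{4}\right) \frac{3532}{693} = - \frac{454745}{693}$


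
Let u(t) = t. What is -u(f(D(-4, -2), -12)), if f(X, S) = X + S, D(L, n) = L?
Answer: 16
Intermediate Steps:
f(X, S) = S + X
-u(f(D(-4, -2), -12)) = -(-12 - 4) = -1*(-16) = 16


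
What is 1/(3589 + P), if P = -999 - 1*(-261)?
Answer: 1/2851 ≈ 0.00035075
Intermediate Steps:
P = -738 (P = -999 + 261 = -738)
1/(3589 + P) = 1/(3589 - 738) = 1/2851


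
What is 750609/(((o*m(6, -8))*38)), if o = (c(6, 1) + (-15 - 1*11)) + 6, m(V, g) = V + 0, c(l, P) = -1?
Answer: -83401/532 ≈ -156.77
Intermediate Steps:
m(V, g) = V
o = -21 (o = (-1 + (-15 - 1*11)) + 6 = (-1 + (-15 - 11)) + 6 = (-1 - 26) + 6 = -27 + 6 = -21)
750609/(((o*m(6, -8))*38)) = 750609/((-21*6*38)) = 750609/((-126*38)) = 750609/(-4788) = 750609*(-1/4788) = -83401/532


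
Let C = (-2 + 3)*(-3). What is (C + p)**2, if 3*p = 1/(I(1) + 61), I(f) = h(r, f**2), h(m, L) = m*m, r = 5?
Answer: 597529/66564 ≈ 8.9768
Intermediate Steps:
h(m, L) = m**2
I(f) = 25 (I(f) = 5**2 = 25)
p = 1/258 (p = 1/(3*(25 + 61)) = (1/3)/86 = (1/3)*(1/86) = 1/258 ≈ 0.0038760)
C = -3 (C = 1*(-3) = -3)
(C + p)**2 = (-3 + 1/258)**2 = (-773/258)**2 = 597529/66564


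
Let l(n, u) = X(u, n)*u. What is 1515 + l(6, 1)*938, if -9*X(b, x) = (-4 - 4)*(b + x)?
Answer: 66163/9 ≈ 7351.4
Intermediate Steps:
X(b, x) = 8*b/9 + 8*x/9 (X(b, x) = -(-4 - 4)*(b + x)/9 = -(-8)*(b + x)/9 = -(-8*b - 8*x)/9 = 8*b/9 + 8*x/9)
l(n, u) = u*(8*n/9 + 8*u/9) (l(n, u) = (8*u/9 + 8*n/9)*u = (8*n/9 + 8*u/9)*u = u*(8*n/9 + 8*u/9))
1515 + l(6, 1)*938 = 1515 + ((8/9)*1*(6 + 1))*938 = 1515 + ((8/9)*1*7)*938 = 1515 + (56/9)*938 = 1515 + 52528/9 = 66163/9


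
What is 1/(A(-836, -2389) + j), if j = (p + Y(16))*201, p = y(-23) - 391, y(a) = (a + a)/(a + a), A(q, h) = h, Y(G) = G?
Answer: -1/77563 ≈ -1.2893e-5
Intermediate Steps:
y(a) = 1 (y(a) = (2*a)/((2*a)) = (2*a)*(1/(2*a)) = 1)
p = -390 (p = 1 - 391 = -390)
j = -75174 (j = (-390 + 16)*201 = -374*201 = -75174)
1/(A(-836, -2389) + j) = 1/(-2389 - 75174) = 1/(-77563) = -1/77563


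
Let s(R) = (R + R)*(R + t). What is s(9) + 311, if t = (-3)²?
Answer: 635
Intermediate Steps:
t = 9
s(R) = 2*R*(9 + R) (s(R) = (R + R)*(R + 9) = (2*R)*(9 + R) = 2*R*(9 + R))
s(9) + 311 = 2*9*(9 + 9) + 311 = 2*9*18 + 311 = 324 + 311 = 635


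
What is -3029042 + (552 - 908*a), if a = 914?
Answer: -3858402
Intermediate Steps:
-3029042 + (552 - 908*a) = -3029042 + (552 - 908*914) = -3029042 + (552 - 829912) = -3029042 - 829360 = -3858402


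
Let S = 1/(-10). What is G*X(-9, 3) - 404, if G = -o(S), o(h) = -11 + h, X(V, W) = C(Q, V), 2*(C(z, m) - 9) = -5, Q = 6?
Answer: -6637/20 ≈ -331.85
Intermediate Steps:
C(z, m) = 13/2 (C(z, m) = 9 + (½)*(-5) = 9 - 5/2 = 13/2)
X(V, W) = 13/2
S = -⅒ ≈ -0.10000
G = 111/10 (G = -(-11 - ⅒) = -1*(-111/10) = 111/10 ≈ 11.100)
G*X(-9, 3) - 404 = (111/10)*(13/2) - 404 = 1443/20 - 404 = -6637/20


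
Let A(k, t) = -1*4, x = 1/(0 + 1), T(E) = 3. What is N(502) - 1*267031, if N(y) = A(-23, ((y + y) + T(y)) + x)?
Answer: -267035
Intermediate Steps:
x = 1 (x = 1/1 = 1)
A(k, t) = -4
N(y) = -4
N(502) - 1*267031 = -4 - 1*267031 = -4 - 267031 = -267035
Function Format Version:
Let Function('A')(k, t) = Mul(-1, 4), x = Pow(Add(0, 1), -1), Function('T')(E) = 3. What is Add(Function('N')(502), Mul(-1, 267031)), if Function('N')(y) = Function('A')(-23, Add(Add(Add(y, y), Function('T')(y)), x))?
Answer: -267035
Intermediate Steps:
x = 1 (x = Pow(1, -1) = 1)
Function('A')(k, t) = -4
Function('N')(y) = -4
Add(Function('N')(502), Mul(-1, 267031)) = Add(-4, Mul(-1, 267031)) = Add(-4, -267031) = -267035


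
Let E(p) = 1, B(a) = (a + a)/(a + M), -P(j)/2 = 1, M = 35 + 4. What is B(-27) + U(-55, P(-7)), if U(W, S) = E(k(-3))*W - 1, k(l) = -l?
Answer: -121/2 ≈ -60.500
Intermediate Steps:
M = 39
P(j) = -2 (P(j) = -2*1 = -2)
B(a) = 2*a/(39 + a) (B(a) = (a + a)/(a + 39) = (2*a)/(39 + a) = 2*a/(39 + a))
U(W, S) = -1 + W (U(W, S) = 1*W - 1 = W - 1 = -1 + W)
B(-27) + U(-55, P(-7)) = 2*(-27)/(39 - 27) + (-1 - 55) = 2*(-27)/12 - 56 = 2*(-27)*(1/12) - 56 = -9/2 - 56 = -121/2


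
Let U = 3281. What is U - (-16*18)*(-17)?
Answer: -1615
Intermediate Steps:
U - (-16*18)*(-17) = 3281 - (-16*18)*(-17) = 3281 - (-288)*(-17) = 3281 - 1*4896 = 3281 - 4896 = -1615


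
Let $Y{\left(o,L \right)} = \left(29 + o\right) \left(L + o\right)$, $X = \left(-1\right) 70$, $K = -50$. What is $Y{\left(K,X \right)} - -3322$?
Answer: $5842$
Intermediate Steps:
$X = -70$
$Y{\left(K,X \right)} - -3322 = \left(\left(-50\right)^{2} + 29 \left(-70\right) + 29 \left(-50\right) - -3500\right) - -3322 = \left(2500 - 2030 - 1450 + 3500\right) + 3322 = 2520 + 3322 = 5842$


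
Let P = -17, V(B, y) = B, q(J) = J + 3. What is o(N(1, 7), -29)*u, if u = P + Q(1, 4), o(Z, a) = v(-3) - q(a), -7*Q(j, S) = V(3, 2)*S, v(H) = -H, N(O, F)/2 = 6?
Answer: -3799/7 ≈ -542.71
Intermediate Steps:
q(J) = 3 + J
N(O, F) = 12 (N(O, F) = 2*6 = 12)
Q(j, S) = -3*S/7
o(Z, a) = -a (o(Z, a) = -1*(-3) - (3 + a) = 3 + (-3 - a) = -a)
u = -131/7 (u = -17 - 3/7*4 = -17 - 12/7 = -131/7 ≈ -18.714)
o(N(1, 7), -29)*u = -1*(-29)*(-131/7) = 29*(-131/7) = -3799/7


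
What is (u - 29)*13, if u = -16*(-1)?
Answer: -169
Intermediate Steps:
u = 16
(u - 29)*13 = (16 - 29)*13 = -13*13 = -169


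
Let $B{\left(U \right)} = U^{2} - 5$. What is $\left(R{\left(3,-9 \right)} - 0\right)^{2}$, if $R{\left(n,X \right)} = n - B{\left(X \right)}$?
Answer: $5329$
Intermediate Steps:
$B{\left(U \right)} = -5 + U^{2}$ ($B{\left(U \right)} = U^{2} - 5 = -5 + U^{2}$)
$R{\left(n,X \right)} = 5 + n - X^{2}$ ($R{\left(n,X \right)} = n - \left(-5 + X^{2}\right) = 5 + n - X^{2}$)
$\left(R{\left(3,-9 \right)} - 0\right)^{2} = \left(\left(5 + 3 - \left(-9\right)^{2}\right) - 0\right)^{2} = \left(\left(5 + 3 - 81\right) + 0\right)^{2} = \left(-73 + 0\right)^{2} = \left(-73\right)^{2} = 5329$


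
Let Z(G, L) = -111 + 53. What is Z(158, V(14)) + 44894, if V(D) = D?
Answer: 44836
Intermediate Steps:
Z(G, L) = -58
Z(158, V(14)) + 44894 = -58 + 44894 = 44836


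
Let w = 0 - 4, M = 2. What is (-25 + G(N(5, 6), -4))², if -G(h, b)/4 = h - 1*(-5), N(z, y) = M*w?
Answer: 169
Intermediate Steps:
w = -4
N(z, y) = -8 (N(z, y) = 2*(-4) = -8)
G(h, b) = -20 - 4*h (G(h, b) = -4*(h - 1*(-5)) = -4*(h + 5) = -4*(5 + h) = -20 - 4*h)
(-25 + G(N(5, 6), -4))² = (-25 + (-20 - 4*(-8)))² = (-25 + (-20 + 32))² = (-25 + 12)² = (-13)² = 169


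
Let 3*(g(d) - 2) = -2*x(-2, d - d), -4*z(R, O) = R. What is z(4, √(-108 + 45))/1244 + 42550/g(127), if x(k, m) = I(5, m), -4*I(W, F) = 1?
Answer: 317593187/16172 ≈ 19638.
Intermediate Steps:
I(W, F) = -¼ (I(W, F) = -¼*1 = -¼)
z(R, O) = -R/4
x(k, m) = -¼
g(d) = 13/6 (g(d) = 2 + (-2*(-¼))/3 = 2 + (⅓)*(½) = 2 + ⅙ = 13/6)
z(4, √(-108 + 45))/1244 + 42550/g(127) = -¼*4/1244 + 42550/(13/6) = -1*1/1244 + 42550*(6/13) = -1/1244 + 255300/13 = 317593187/16172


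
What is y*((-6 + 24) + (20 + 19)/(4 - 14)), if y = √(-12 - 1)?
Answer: 141*I*√13/10 ≈ 50.838*I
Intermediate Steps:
y = I*√13 (y = √(-13) = I*√13 ≈ 3.6056*I)
y*((-6 + 24) + (20 + 19)/(4 - 14)) = (I*√13)*((-6 + 24) + (20 + 19)/(4 - 14)) = (I*√13)*(18 + 39/(-10)) = (I*√13)*(18 + 39*(-⅒)) = (I*√13)*(18 - 39/10) = (I*√13)*(141/10) = 141*I*√13/10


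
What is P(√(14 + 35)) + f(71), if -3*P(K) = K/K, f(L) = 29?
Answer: 86/3 ≈ 28.667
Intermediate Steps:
P(K) = -⅓ (P(K) = -K/(3*K) = -⅓*1 = -⅓)
P(√(14 + 35)) + f(71) = -⅓ + 29 = 86/3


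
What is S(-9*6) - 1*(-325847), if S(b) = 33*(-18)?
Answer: 325253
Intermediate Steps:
S(b) = -594
S(-9*6) - 1*(-325847) = -594 - 1*(-325847) = -594 + 325847 = 325253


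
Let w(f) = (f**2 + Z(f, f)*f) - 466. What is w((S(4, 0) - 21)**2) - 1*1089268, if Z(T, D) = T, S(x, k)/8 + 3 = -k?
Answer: 7111516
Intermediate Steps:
S(x, k) = -24 - 8*k (S(x, k) = -24 + 8*(-k) = -24 - 8*k)
w(f) = -466 + 2*f**2 (w(f) = (f**2 + f*f) - 466 = (f**2 + f**2) - 466 = 2*f**2 - 466 = -466 + 2*f**2)
w((S(4, 0) - 21)**2) - 1*1089268 = (-466 + 2*(((-24 - 8*0) - 21)**2)**2) - 1*1089268 = (-466 + 2*(((-24 + 0) - 21)**2)**2) - 1089268 = (-466 + 2*((-24 - 21)**2)**2) - 1089268 = (-466 + 2*((-45)**2)**2) - 1089268 = (-466 + 2*2025**2) - 1089268 = (-466 + 2*4100625) - 1089268 = (-466 + 8201250) - 1089268 = 8200784 - 1089268 = 7111516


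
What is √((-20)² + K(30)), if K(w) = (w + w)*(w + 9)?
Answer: 2*√685 ≈ 52.345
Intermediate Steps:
K(w) = 2*w*(9 + w) (K(w) = (2*w)*(9 + w) = 2*w*(9 + w))
√((-20)² + K(30)) = √((-20)² + 2*30*(9 + 30)) = √(400 + 2*30*39) = √(400 + 2340) = √2740 = 2*√685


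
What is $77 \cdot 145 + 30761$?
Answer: $41926$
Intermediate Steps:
$77 \cdot 145 + 30761 = 11165 + 30761 = 41926$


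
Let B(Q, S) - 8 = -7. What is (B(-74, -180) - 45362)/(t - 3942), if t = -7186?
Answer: 45361/11128 ≈ 4.0763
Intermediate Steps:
B(Q, S) = 1 (B(Q, S) = 8 - 7 = 1)
(B(-74, -180) - 45362)/(t - 3942) = (1 - 45362)/(-7186 - 3942) = -45361/(-11128) = -45361*(-1/11128) = 45361/11128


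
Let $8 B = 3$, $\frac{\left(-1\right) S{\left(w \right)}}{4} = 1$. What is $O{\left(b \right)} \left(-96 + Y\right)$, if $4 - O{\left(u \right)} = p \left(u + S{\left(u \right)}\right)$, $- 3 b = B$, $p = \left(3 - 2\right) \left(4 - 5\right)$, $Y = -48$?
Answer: $18$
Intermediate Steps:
$S{\left(w \right)} = -4$ ($S{\left(w \right)} = \left(-4\right) 1 = -4$)
$p = -1$ ($p = 1 \left(-1\right) = -1$)
$B = \frac{3}{8}$ ($B = \frac{1}{8} \cdot 3 = \frac{3}{8} \approx 0.375$)
$b = - \frac{1}{8}$ ($b = \left(- \frac{1}{3}\right) \frac{3}{8} = - \frac{1}{8} \approx -0.125$)
$O{\left(u \right)} = u$ ($O{\left(u \right)} = 4 - - (u - 4) = 4 - - (-4 + u) = 4 - \left(4 - u\right) = 4 + \left(-4 + u\right) = u$)
$O{\left(b \right)} \left(-96 + Y\right) = - \frac{-96 - 48}{8} = \left(- \frac{1}{8}\right) \left(-144\right) = 18$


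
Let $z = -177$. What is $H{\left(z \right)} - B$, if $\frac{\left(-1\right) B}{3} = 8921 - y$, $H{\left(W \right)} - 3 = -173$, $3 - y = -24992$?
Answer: $-48392$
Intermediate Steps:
$y = 24995$ ($y = 3 - -24992 = 3 + 24992 = 24995$)
$H{\left(W \right)} = -170$ ($H{\left(W \right)} = 3 - 173 = -170$)
$B = 48222$ ($B = - 3 \left(8921 - 24995\right) = \left(-3\right) \left(-16074\right) = 48222$)
$H{\left(z \right)} - B = -170 - 48222 = -48392$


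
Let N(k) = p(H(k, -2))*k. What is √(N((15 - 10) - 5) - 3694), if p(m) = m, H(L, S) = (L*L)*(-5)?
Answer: I*√3694 ≈ 60.778*I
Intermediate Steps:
H(L, S) = -5*L² (H(L, S) = L²*(-5) = -5*L²)
N(k) = -5*k³ (N(k) = (-5*k²)*k = -5*k³)
√(N((15 - 10) - 5) - 3694) = √(-5*((15 - 10) - 5)³ - 3694) = √(-5*(5 - 5)³ - 3694) = √(-5*0³ - 3694) = √(-5*0 - 3694) = √(0 - 3694) = √(-3694) = I*√3694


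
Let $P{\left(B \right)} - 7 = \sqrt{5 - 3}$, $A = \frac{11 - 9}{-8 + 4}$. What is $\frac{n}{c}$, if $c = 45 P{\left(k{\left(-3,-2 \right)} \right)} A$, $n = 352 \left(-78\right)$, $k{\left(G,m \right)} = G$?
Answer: $\frac{128128}{705} - \frac{18304 \sqrt{2}}{705} \approx 145.02$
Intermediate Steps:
$A = - \frac{1}{2}$ ($A = \frac{2}{-4} = 2 \left(- \frac{1}{4}\right) = - \frac{1}{2} \approx -0.5$)
$P{\left(B \right)} = 7 + \sqrt{2}$ ($P{\left(B \right)} = 7 + \sqrt{5 - 3} = 7 + \sqrt{2}$)
$n = -27456$
$c = - \frac{315}{2} - \frac{45 \sqrt{2}}{2}$ ($c = 45 \left(7 + \sqrt{2}\right) \left(- \frac{1}{2}\right) = \left(315 + 45 \sqrt{2}\right) \left(- \frac{1}{2}\right) = - \frac{315}{2} - \frac{45 \sqrt{2}}{2} \approx -189.32$)
$\frac{n}{c} = - \frac{27456}{- \frac{315}{2} - \frac{45 \sqrt{2}}{2}}$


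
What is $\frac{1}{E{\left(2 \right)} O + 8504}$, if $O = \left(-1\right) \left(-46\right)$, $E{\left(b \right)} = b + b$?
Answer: $\frac{1}{8688} \approx 0.0001151$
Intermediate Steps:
$E{\left(b \right)} = 2 b$
$O = 46$
$\frac{1}{E{\left(2 \right)} O + 8504} = \frac{1}{2 \cdot 2 \cdot 46 + 8504} = \frac{1}{4 \cdot 46 + 8504} = \frac{1}{184 + 8504} = \frac{1}{8688}$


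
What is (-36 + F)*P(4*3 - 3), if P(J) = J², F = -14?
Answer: -4050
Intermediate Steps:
(-36 + F)*P(4*3 - 3) = (-36 - 14)*(4*3 - 3)² = -50*(12 - 3)² = -50*9² = -50*81 = -4050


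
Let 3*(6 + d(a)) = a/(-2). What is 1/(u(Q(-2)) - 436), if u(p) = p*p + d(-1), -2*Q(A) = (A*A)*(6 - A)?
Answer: -6/1115 ≈ -0.0053812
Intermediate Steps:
Q(A) = -A²*(6 - A)/2 (Q(A) = -A*A*(6 - A)/2 = -A²*(6 - A)/2)
d(a) = -6 - a/6 (d(a) = -6 + (a/(-2))/3 = -6 + (a*(-½))/3 = -6 + (-a/2)/3 = -6 - a/6)
u(p) = -35/6 + p² (u(p) = p*p + (-6 - ⅙*(-1)) = p² + (-6 + ⅙) = p² - 35/6 = -35/6 + p²)
1/(u(Q(-2)) - 436) = 1/((-35/6 + ((½)*(-2)²*(-6 - 2))²) - 436) = 1/((-35/6 + ((½)*4*(-8))²) - 436) = 1/((-35/6 + (-16)²) - 436) = 1/((-35/6 + 256) - 436) = 1/(1501/6 - 436) = 1/(-1115/6) = -6/1115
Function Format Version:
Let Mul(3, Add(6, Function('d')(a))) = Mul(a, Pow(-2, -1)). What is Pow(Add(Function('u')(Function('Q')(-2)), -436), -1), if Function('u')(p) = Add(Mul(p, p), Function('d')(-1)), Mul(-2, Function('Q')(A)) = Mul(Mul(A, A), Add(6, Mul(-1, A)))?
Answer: Rational(-6, 1115) ≈ -0.0053812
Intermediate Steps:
Function('Q')(A) = Mul(Rational(-1, 2), Pow(A, 2), Add(6, Mul(-1, A))) (Function('Q')(A) = Mul(Rational(-1, 2), Mul(Mul(A, A), Add(6, Mul(-1, A)))) = Mul(Rational(-1, 2), Mul(Pow(A, 2), Add(6, Mul(-1, A)))) = Mul(Rational(-1, 2), Pow(A, 2), Add(6, Mul(-1, A))))
Function('d')(a) = Add(-6, Mul(Rational(-1, 6), a)) (Function('d')(a) = Add(-6, Mul(Rational(1, 3), Mul(a, Pow(-2, -1)))) = Add(-6, Mul(Rational(1, 3), Mul(a, Rational(-1, 2)))) = Add(-6, Mul(Rational(1, 3), Mul(Rational(-1, 2), a))) = Add(-6, Mul(Rational(-1, 6), a)))
Function('u')(p) = Add(Rational(-35, 6), Pow(p, 2)) (Function('u')(p) = Add(Mul(p, p), Add(-6, Mul(Rational(-1, 6), -1))) = Add(Pow(p, 2), Add(-6, Rational(1, 6))) = Add(Pow(p, 2), Rational(-35, 6)) = Add(Rational(-35, 6), Pow(p, 2)))
Pow(Add(Function('u')(Function('Q')(-2)), -436), -1) = Pow(Add(Add(Rational(-35, 6), Pow(Mul(Rational(1, 2), Pow(-2, 2), Add(-6, -2)), 2)), -436), -1) = Pow(Add(Add(Rational(-35, 6), Pow(Mul(Rational(1, 2), 4, -8), 2)), -436), -1) = Pow(Add(Add(Rational(-35, 6), Pow(-16, 2)), -436), -1) = Pow(Add(Add(Rational(-35, 6), 256), -436), -1) = Pow(Add(Rational(1501, 6), -436), -1) = Pow(Rational(-1115, 6), -1) = Rational(-6, 1115)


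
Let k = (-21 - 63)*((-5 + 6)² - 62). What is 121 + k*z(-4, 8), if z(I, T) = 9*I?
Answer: -184343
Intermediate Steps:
k = 5124 (k = -84*(1² - 62) = -84*(1 - 62) = -84*(-61) = 5124)
121 + k*z(-4, 8) = 121 + 5124*(9*(-4)) = 121 + 5124*(-36) = 121 - 184464 = -184343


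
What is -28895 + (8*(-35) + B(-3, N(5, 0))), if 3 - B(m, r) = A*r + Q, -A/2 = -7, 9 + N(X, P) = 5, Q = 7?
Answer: -29123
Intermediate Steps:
N(X, P) = -4 (N(X, P) = -9 + 5 = -4)
A = 14 (A = -2*(-7) = 14)
B(m, r) = -4 - 14*r (B(m, r) = 3 - (14*r + 7) = 3 - (7 + 14*r) = 3 + (-7 - 14*r) = -4 - 14*r)
-28895 + (8*(-35) + B(-3, N(5, 0))) = -28895 + (8*(-35) + (-4 - 14*(-4))) = -28895 + (-280 + (-4 + 56)) = -28895 + (-280 + 52) = -28895 - 228 = -29123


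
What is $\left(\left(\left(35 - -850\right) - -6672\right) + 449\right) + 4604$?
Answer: $12610$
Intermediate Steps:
$\left(\left(\left(35 - -850\right) - -6672\right) + 449\right) + 4604 = \left(\left(\left(35 + 850\right) + 6672\right) + 449\right) + 4604 = \left(\left(885 + 6672\right) + 449\right) + 4604 = \left(7557 + 449\right) + 4604 = 8006 + 4604 = 12610$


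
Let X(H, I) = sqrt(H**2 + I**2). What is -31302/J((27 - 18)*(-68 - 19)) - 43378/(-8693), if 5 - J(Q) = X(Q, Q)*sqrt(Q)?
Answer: 2*(-135945698*I + 50947461*sqrt(174))/(8693*(5*I + 2349*sqrt(174))) ≈ 4.9898 - 1.0102*I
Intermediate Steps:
J(Q) = 5 - sqrt(2)*sqrt(Q)*sqrt(Q**2) (J(Q) = 5 - sqrt(Q**2 + Q**2)*sqrt(Q) = 5 - sqrt(2*Q**2)*sqrt(Q) = 5 - sqrt(2)*sqrt(Q**2)*sqrt(Q) = 5 - sqrt(2)*sqrt(Q)*sqrt(Q**2))
-31302/J((27 - 18)*(-68 - 19)) - 43378/(-8693) = -31302/(5 - sqrt(2)*sqrt((27 - 18)*(-68 - 19))*sqrt(((27 - 18)*(-68 - 19))**2)) - 43378/(-8693) = -31302/(5 - sqrt(2)*sqrt(9*(-87))*sqrt((9*(-87))**2)) - 43378*(-1/8693) = -31302/(5 - sqrt(2)*sqrt(-783)*sqrt((-783)**2)) + 43378/8693 = -31302/(5 - sqrt(2)*3*I*sqrt(87)*sqrt(613089)) + 43378/8693 = -31302/(5 - 1*sqrt(2)*3*I*sqrt(87)*783) + 43378/8693 = -31302/(5 - 2349*I*sqrt(174)) + 43378/8693 = 43378/8693 - 31302/(5 - 2349*I*sqrt(174))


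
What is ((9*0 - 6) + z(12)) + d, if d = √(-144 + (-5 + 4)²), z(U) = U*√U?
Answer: -6 + 24*√3 + I*√143 ≈ 35.569 + 11.958*I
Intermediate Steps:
z(U) = U^(3/2)
d = I*√143 (d = √(-144 + (-1)²) = √(-144 + 1) = √(-143) = I*√143 ≈ 11.958*I)
((9*0 - 6) + z(12)) + d = ((9*0 - 6) + 12^(3/2)) + I*√143 = ((0 - 6) + 24*√3) + I*√143 = (-6 + 24*√3) + I*√143 = -6 + 24*√3 + I*√143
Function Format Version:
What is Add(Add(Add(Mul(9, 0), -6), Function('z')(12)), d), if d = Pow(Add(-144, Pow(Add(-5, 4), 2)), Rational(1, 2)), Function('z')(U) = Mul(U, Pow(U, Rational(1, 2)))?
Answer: Add(-6, Mul(24, Pow(3, Rational(1, 2))), Mul(I, Pow(143, Rational(1, 2)))) ≈ Add(35.569, Mul(11.958, I))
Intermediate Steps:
Function('z')(U) = Pow(U, Rational(3, 2))
d = Mul(I, Pow(143, Rational(1, 2))) (d = Pow(Add(-144, Pow(-1, 2)), Rational(1, 2)) = Pow(Add(-144, 1), Rational(1, 2)) = Pow(-143, Rational(1, 2)) = Mul(I, Pow(143, Rational(1, 2))) ≈ Mul(11.958, I))
Add(Add(Add(Mul(9, 0), -6), Function('z')(12)), d) = Add(Add(Add(Mul(9, 0), -6), Pow(12, Rational(3, 2))), Mul(I, Pow(143, Rational(1, 2)))) = Add(Add(Add(0, -6), Mul(24, Pow(3, Rational(1, 2)))), Mul(I, Pow(143, Rational(1, 2)))) = Add(Add(-6, Mul(24, Pow(3, Rational(1, 2)))), Mul(I, Pow(143, Rational(1, 2)))) = Add(-6, Mul(24, Pow(3, Rational(1, 2))), Mul(I, Pow(143, Rational(1, 2))))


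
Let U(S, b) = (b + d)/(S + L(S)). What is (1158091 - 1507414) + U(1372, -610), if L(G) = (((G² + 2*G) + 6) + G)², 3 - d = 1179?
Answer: -621603666341336285/1779452444704 ≈ -3.4932e+5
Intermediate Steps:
d = -1176 (d = 3 - 1*1179 = 3 - 1179 = -1176)
L(G) = (6 + G² + 3*G)² (L(G) = ((6 + G² + 2*G) + G)² = (6 + G² + 3*G)²)
U(S, b) = (-1176 + b)/(S + (6 + S² + 3*S)²) (U(S, b) = (b - 1176)/(S + (6 + S² + 3*S)²) = (-1176 + b)/(S + (6 + S² + 3*S)²))
(1158091 - 1507414) + U(1372, -610) = (1158091 - 1507414) + (-1176 - 610)/(1372 + (6 + 1372² + 3*1372)²) = -349323 - 1786/(1372 + (6 + 1882384 + 4116)²) = -349323 - 1786/(1372 + 1886506²) = -349323 - 1786/(1372 + 3558904888036) = -349323 - 1786/3558904889408 = -349323 + (1/3558904889408)*(-1786) = -349323 - 893/1779452444704 = -621603666341336285/1779452444704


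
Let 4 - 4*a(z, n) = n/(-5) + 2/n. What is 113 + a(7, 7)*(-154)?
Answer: -839/10 ≈ -83.900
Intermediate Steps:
a(z, n) = 1 - 1/(2*n) + n/20 (a(z, n) = 1 - (n/(-5) + 2/n)/4 = 1 - (n*(-⅕) + 2/n)/4 = 1 - (-n/5 + 2/n)/4 = 1 - (2/n - n/5)/4 = 1 + (-1/(2*n) + n/20) = 1 - 1/(2*n) + n/20)
113 + a(7, 7)*(-154) = 113 + ((1/20)*(-10 + 7*(20 + 7))/7)*(-154) = 113 + ((1/20)*(⅐)*(-10 + 7*27))*(-154) = 113 + ((1/20)*(⅐)*(-10 + 189))*(-154) = 113 + ((1/20)*(⅐)*179)*(-154) = 113 + (179/140)*(-154) = 113 - 1969/10 = -839/10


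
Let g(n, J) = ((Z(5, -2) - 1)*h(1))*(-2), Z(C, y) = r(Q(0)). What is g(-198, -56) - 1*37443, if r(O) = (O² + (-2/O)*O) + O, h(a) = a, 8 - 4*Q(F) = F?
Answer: -37449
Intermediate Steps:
Q(F) = 2 - F/4
r(O) = -2 + O + O² (r(O) = (O² - 2) + O = (-2 + O²) + O = -2 + O + O²)
Z(C, y) = 4 (Z(C, y) = -2 + (2 - ¼*0) + (2 - ¼*0)² = -2 + (2 + 0) + (2 + 0)² = -2 + 2 + 2² = -2 + 2 + 4 = 4)
g(n, J) = -6 (g(n, J) = ((4 - 1)*1)*(-2) = (3*1)*(-2) = 3*(-2) = -6)
g(-198, -56) - 1*37443 = -6 - 1*37443 = -6 - 37443 = -37449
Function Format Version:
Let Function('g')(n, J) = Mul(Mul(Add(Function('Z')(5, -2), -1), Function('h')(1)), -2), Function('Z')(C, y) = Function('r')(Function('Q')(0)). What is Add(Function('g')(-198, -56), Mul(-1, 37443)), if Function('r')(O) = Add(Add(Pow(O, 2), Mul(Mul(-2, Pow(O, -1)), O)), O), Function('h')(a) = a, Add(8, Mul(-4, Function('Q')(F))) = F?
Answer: -37449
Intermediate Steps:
Function('Q')(F) = Add(2, Mul(Rational(-1, 4), F))
Function('r')(O) = Add(-2, O, Pow(O, 2)) (Function('r')(O) = Add(Add(Pow(O, 2), -2), O) = Add(Add(-2, Pow(O, 2)), O) = Add(-2, O, Pow(O, 2)))
Function('Z')(C, y) = 4 (Function('Z')(C, y) = Add(-2, Add(2, Mul(Rational(-1, 4), 0)), Pow(Add(2, Mul(Rational(-1, 4), 0)), 2)) = Add(-2, Add(2, 0), Pow(Add(2, 0), 2)) = Add(-2, 2, Pow(2, 2)) = Add(-2, 2, 4) = 4)
Function('g')(n, J) = -6 (Function('g')(n, J) = Mul(Mul(Add(4, -1), 1), -2) = Mul(Mul(3, 1), -2) = Mul(3, -2) = -6)
Add(Function('g')(-198, -56), Mul(-1, 37443)) = Add(-6, Mul(-1, 37443)) = Add(-6, -37443) = -37449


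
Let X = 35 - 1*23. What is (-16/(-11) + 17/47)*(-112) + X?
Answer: -98964/517 ≈ -191.42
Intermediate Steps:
X = 12 (X = 35 - 23 = 12)
(-16/(-11) + 17/47)*(-112) + X = (-16/(-11) + 17/47)*(-112) + 12 = (-16*(-1/11) + 17*(1/47))*(-112) + 12 = (16/11 + 17/47)*(-112) + 12 = (939/517)*(-112) + 12 = -105168/517 + 12 = -98964/517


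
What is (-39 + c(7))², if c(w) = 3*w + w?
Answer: 121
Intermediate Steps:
c(w) = 4*w
(-39 + c(7))² = (-39 + 4*7)² = (-39 + 28)² = (-11)² = 121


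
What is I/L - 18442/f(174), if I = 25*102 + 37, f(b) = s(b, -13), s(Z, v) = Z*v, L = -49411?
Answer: 452692934/55883841 ≈ 8.1006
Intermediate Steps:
f(b) = -13*b (f(b) = b*(-13) = -13*b)
I = 2587 (I = 2550 + 37 = 2587)
I/L - 18442/f(174) = 2587/(-49411) - 18442/((-13*174)) = 2587*(-1/49411) - 18442/(-2262) = -2587/49411 - 18442*(-1/2262) = -2587/49411 + 9221/1131 = 452692934/55883841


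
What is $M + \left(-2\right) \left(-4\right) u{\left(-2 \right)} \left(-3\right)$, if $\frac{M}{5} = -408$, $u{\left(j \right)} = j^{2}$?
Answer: $-2136$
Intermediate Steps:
$M = -2040$ ($M = 5 \left(-408\right) = -2040$)
$M + \left(-2\right) \left(-4\right) u{\left(-2 \right)} \left(-3\right) = -2040 + \left(-2\right) \left(-4\right) \left(-2\right)^{2} \left(-3\right) = -2040 + 8 \cdot 4 \left(-3\right) = -2040 + 32 \left(-3\right) = -2040 - 96 = -2136$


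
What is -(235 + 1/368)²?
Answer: -7478963361/135424 ≈ -55226.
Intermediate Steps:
-(235 + 1/368)² = -(86481/368)² = -1*7478963361/135424 = -7478963361/135424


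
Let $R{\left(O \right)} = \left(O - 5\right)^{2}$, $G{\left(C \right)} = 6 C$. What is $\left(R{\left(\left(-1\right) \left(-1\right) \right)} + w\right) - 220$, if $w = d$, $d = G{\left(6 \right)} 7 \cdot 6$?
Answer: $1308$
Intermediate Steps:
$d = 1512$ ($d = 6 \cdot 6 \cdot 7 \cdot 6 = 36 \cdot 7 \cdot 6 = 252 \cdot 6 = 1512$)
$w = 1512$
$R{\left(O \right)} = \left(-5 + O\right)^{2}$
$\left(R{\left(\left(-1\right) \left(-1\right) \right)} + w\right) - 220 = \left(\left(-5 - -1\right)^{2} + 1512\right) - 220 = \left(\left(-5 + 1\right)^{2} + 1512\right) - 220 = \left(\left(-4\right)^{2} + 1512\right) - 220 = \left(16 + 1512\right) - 220 = 1528 - 220 = 1308$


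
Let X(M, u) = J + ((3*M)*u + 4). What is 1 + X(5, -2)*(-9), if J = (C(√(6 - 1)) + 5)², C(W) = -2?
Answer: 154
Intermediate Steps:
J = 9 (J = (-2 + 5)² = 3² = 9)
X(M, u) = 13 + 3*M*u (X(M, u) = 9 + ((3*M)*u + 4) = 9 + (3*M*u + 4) = 9 + (4 + 3*M*u) = 13 + 3*M*u)
1 + X(5, -2)*(-9) = 1 + (13 + 3*5*(-2))*(-9) = 1 + (13 - 30)*(-9) = 1 - 17*(-9) = 1 + 153 = 154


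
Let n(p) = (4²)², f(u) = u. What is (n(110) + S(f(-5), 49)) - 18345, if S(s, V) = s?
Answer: -18094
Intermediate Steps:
n(p) = 256 (n(p) = 16² = 256)
(n(110) + S(f(-5), 49)) - 18345 = (256 - 5) - 18345 = 251 - 18345 = -18094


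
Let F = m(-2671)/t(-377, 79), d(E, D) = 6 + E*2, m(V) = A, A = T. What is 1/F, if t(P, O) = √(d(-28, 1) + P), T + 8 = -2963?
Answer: -I*√427/2971 ≈ -0.0069552*I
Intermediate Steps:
T = -2971 (T = -8 - 2963 = -2971)
A = -2971
m(V) = -2971
d(E, D) = 6 + 2*E
t(P, O) = √(-50 + P) (t(P, O) = √((6 + 2*(-28)) + P) = √((6 - 56) + P) = √(-50 + P))
F = 2971*I*√427/427 (F = -2971/√(-50 - 377) = -2971*(-I*√427/427) = -(-2971)*I*√427/427 = 2971*I*√427/427 ≈ 143.78*I)
1/F = 1/(2971*I*√427/427) = -I*√427/2971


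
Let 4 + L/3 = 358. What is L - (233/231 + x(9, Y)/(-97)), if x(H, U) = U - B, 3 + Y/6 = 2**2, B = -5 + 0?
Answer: 23776174/22407 ≈ 1061.1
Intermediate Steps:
B = -5
L = 1062 (L = -12 + 3*358 = -12 + 1074 = 1062)
Y = 6 (Y = -18 + 6*2**2 = -18 + 6*4 = -18 + 24 = 6)
x(H, U) = 5 + U (x(H, U) = U - 1*(-5) = U + 5 = 5 + U)
L - (233/231 + x(9, Y)/(-97)) = 1062 - (233/231 + (5 + 6)/(-97)) = 1062 - (233*(1/231) + 11*(-1/97)) = 1062 - (233/231 - 11/97) = 1062 - 1*20060/22407 = 1062 - 20060/22407 = 23776174/22407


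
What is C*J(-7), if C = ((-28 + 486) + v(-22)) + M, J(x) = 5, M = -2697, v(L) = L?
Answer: -11305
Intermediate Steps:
C = -2261 (C = ((-28 + 486) - 22) - 2697 = (458 - 22) - 2697 = 436 - 2697 = -2261)
C*J(-7) = -2261*5 = -11305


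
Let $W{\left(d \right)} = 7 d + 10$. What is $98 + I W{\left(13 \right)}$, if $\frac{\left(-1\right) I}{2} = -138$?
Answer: $27974$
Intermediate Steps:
$I = 276$ ($I = \left(-2\right) \left(-138\right) = 276$)
$W{\left(d \right)} = 10 + 7 d$
$98 + I W{\left(13 \right)} = 98 + 276 \left(10 + 7 \cdot 13\right) = 98 + 276 \left(10 + 91\right) = 98 + 276 \cdot 101 = 98 + 27876 = 27974$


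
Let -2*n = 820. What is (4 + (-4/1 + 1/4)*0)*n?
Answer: -1640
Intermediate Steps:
n = -410 (n = -½*820 = -410)
(4 + (-4/1 + 1/4)*0)*n = (4 + (-4/1 + 1/4)*0)*(-410) = (4 + (-4*1 + 1*(¼))*0)*(-410) = (4 + (-4 + ¼)*0)*(-410) = (4 - 15/4*0)*(-410) = (4 + 0)*(-410) = 4*(-410) = -1640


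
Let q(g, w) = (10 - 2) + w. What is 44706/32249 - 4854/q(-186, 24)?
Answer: -77553027/515984 ≈ -150.30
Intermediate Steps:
q(g, w) = 8 + w
44706/32249 - 4854/q(-186, 24) = 44706/32249 - 4854/(8 + 24) = 44706*(1/32249) - 4854/32 = 44706/32249 - 4854*1/32 = 44706/32249 - 2427/16 = -77553027/515984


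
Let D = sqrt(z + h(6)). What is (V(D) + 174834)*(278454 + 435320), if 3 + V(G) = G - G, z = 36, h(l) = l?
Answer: 124789822194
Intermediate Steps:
D = sqrt(42) (D = sqrt(36 + 6) = sqrt(42) ≈ 6.4807)
V(G) = -3 (V(G) = -3 + (G - G) = -3 + 0 = -3)
(V(D) + 174834)*(278454 + 435320) = (-3 + 174834)*(278454 + 435320) = 174831*713774 = 124789822194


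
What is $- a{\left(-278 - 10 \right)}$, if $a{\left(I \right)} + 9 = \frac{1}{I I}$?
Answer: $\frac{746495}{82944} \approx 9.0$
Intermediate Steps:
$a{\left(I \right)} = -9 + \frac{1}{I^{2}}$ ($a{\left(I \right)} = -9 + \frac{1}{I I} = -9 + \frac{1}{I^{2}}$)
$- a{\left(-278 - 10 \right)} = - (-9 + \frac{1}{\left(-278 - 10\right)^{2}}) = - (-9 + \frac{1}{82944}) = \left(-1\right) \left(- \frac{746495}{82944}\right) = \frac{746495}{82944}$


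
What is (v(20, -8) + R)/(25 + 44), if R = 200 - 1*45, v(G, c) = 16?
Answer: 57/23 ≈ 2.4783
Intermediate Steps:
R = 155 (R = 200 - 45 = 155)
(v(20, -8) + R)/(25 + 44) = (16 + 155)/(25 + 44) = 171/69 = 171*(1/69) = 57/23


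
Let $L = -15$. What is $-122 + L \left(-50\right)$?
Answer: $628$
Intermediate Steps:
$-122 + L \left(-50\right) = -122 - -750 = -122 + 750 = 628$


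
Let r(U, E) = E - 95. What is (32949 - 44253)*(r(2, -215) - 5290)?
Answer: 63302400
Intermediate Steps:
r(U, E) = -95 + E
(32949 - 44253)*(r(2, -215) - 5290) = (32949 - 44253)*((-95 - 215) - 5290) = -11304*(-310 - 5290) = -11304*(-5600) = 63302400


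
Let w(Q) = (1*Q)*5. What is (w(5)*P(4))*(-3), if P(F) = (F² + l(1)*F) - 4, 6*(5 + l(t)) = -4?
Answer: 800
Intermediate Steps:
l(t) = -17/3 (l(t) = -5 + (⅙)*(-4) = -5 - ⅔ = -17/3)
P(F) = -4 + F² - 17*F/3 (P(F) = (F² - 17*F/3) - 4 = -4 + F² - 17*F/3)
w(Q) = 5*Q (w(Q) = Q*5 = 5*Q)
(w(5)*P(4))*(-3) = ((5*5)*(-4 + 4² - 17/3*4))*(-3) = (25*(-4 + 16 - 68/3))*(-3) = (25*(-32/3))*(-3) = -800/3*(-3) = 800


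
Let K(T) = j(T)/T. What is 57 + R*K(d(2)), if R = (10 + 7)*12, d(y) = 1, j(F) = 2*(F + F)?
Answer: 873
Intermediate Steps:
j(F) = 4*F (j(F) = 2*(2*F) = 4*F)
K(T) = 4 (K(T) = (4*T)/T = 4)
R = 204 (R = 17*12 = 204)
57 + R*K(d(2)) = 57 + 204*4 = 57 + 816 = 873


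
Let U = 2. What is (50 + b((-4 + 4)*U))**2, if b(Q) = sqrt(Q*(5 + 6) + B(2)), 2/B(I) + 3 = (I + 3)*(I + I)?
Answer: (850 + sqrt(34))**2/289 ≈ 2534.4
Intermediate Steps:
B(I) = 2/(-3 + 2*I*(3 + I)) (B(I) = 2/(-3 + (I + 3)*(I + I)) = 2/(-3 + (3 + I)*(2*I)) = 2/(-3 + 2*I*(3 + I)))
b(Q) = sqrt(2/17 + 11*Q) (b(Q) = sqrt(Q*(5 + 6) + 2/(-3 + 2*2**2 + 6*2)) = sqrt(Q*11 + 2/(-3 + 2*4 + 12)) = sqrt(11*Q + 2/(-3 + 8 + 12)) = sqrt(11*Q + 2/17) = sqrt(2/17 + 11*Q))
(50 + b((-4 + 4)*U))**2 = (50 + sqrt(34 + 3179*((-4 + 4)*2))/17)**2 = (50 + sqrt(34 + 3179*(0*2))/17)**2 = (50 + sqrt(34 + 3179*0)/17)**2 = (50 + sqrt(34 + 0)/17)**2 = (50 + sqrt(34)/17)**2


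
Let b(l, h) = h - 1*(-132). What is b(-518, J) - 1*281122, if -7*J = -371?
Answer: -280937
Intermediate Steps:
J = 53 (J = -1/7*(-371) = 53)
b(l, h) = 132 + h (b(l, h) = h + 132 = 132 + h)
b(-518, J) - 1*281122 = (132 + 53) - 1*281122 = 185 - 281122 = -280937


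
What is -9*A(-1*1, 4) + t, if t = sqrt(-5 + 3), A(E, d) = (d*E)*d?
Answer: 144 + I*sqrt(2) ≈ 144.0 + 1.4142*I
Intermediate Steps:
A(E, d) = E*d**2 (A(E, d) = (E*d)*d = E*d**2)
t = I*sqrt(2) (t = sqrt(-2) = I*sqrt(2) ≈ 1.4142*I)
-9*A(-1*1, 4) + t = -9*(-1*1)*4**2 + I*sqrt(2) = -(-9)*16 + I*sqrt(2) = -9*(-16) + I*sqrt(2) = 144 + I*sqrt(2)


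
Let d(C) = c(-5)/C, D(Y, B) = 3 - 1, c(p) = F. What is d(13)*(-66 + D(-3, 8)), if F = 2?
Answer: -128/13 ≈ -9.8462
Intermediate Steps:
c(p) = 2
D(Y, B) = 2
d(C) = 2/C
d(13)*(-66 + D(-3, 8)) = (2/13)*(-66 + 2) = (2*(1/13))*(-64) = (2/13)*(-64) = -128/13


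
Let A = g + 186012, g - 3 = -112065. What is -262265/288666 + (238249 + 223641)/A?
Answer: 7703681/1443330 ≈ 5.3374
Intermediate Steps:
g = -112062 (g = 3 - 112065 = -112062)
A = 73950 (A = -112062 + 186012 = 73950)
-262265/288666 + (238249 + 223641)/A = -262265/288666 + (238249 + 223641)/73950 = -262265*1/288666 + 461890*(1/73950) = -262265/288666 + 2717/435 = 7703681/1443330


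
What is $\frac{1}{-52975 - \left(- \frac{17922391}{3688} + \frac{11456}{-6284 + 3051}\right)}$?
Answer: $- \frac{11923304}{573651689569} \approx -2.0785 \cdot 10^{-5}$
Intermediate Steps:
$\frac{1}{-52975 - \left(- \frac{17922391}{3688} + \frac{11456}{-6284 + 3051}\right)} = \frac{1}{-52975 + \left(\left(16144 - \left(- \frac{2399}{3688} + \frac{11456}{-3233}\right)\right) - 11285\right)} = \frac{1}{-52975 + \left(\left(16144 + \left(\left(-11456\right) \left(- \frac{1}{3233}\right) + \frac{2399}{3688}\right)\right) - 11285\right)} = \frac{1}{-52975 + \left(\left(16144 + \left(\frac{11456}{3233} + \frac{2399}{3688}\right)\right) - 11285\right)} = \frac{1}{-52975 + \left(\left(16144 + \frac{50005695}{11923304}\right) - 11285\right)} = \frac{1}{-52975 + \left(\frac{192539825471}{11923304} - 11285\right)} = \frac{1}{-52975 + \frac{57985339831}{11923304}} = \frac{1}{- \frac{573651689569}{11923304}} = - \frac{11923304}{573651689569}$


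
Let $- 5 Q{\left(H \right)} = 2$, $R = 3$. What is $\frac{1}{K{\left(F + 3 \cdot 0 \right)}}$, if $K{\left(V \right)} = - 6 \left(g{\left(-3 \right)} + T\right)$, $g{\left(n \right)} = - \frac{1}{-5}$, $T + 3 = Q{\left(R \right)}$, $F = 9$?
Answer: $\frac{5}{96} \approx 0.052083$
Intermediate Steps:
$Q{\left(H \right)} = - \frac{2}{5}$ ($Q{\left(H \right)} = \left(- \frac{1}{5}\right) 2 = - \frac{2}{5}$)
$T = - \frac{17}{5}$ ($T = -3 - \frac{2}{5} = - \frac{17}{5} \approx -3.4$)
$g{\left(n \right)} = \frac{1}{5}$ ($g{\left(n \right)} = \left(-1\right) \left(- \frac{1}{5}\right) = \frac{1}{5}$)
$K{\left(V \right)} = \frac{96}{5}$ ($K{\left(V \right)} = - 6 \left(\frac{1}{5} - \frac{17}{5}\right) = \left(-6\right) \left(- \frac{16}{5}\right) = \frac{96}{5}$)
$\frac{1}{K{\left(F + 3 \cdot 0 \right)}} = \frac{1}{\frac{96}{5}} = \frac{5}{96}$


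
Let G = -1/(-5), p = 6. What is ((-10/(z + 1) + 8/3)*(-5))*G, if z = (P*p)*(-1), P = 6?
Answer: -62/21 ≈ -2.9524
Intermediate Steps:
z = -36 (z = (6*6)*(-1) = 36*(-1) = -36)
G = ⅕ (G = -1*(-⅕) = ⅕ ≈ 0.20000)
((-10/(z + 1) + 8/3)*(-5))*G = ((-10/(-36 + 1) + 8/3)*(-5))*(⅕) = ((-10/(-35) + 8*(⅓))*(-5))*(⅕) = ((-10*(-1/35) + 8/3)*(-5))*(⅕) = ((2/7 + 8/3)*(-5))*(⅕) = ((62/21)*(-5))*(⅕) = -310/21*⅕ = -62/21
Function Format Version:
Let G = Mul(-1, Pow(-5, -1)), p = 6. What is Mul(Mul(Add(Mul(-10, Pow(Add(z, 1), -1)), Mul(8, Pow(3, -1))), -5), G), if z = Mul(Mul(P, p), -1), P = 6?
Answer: Rational(-62, 21) ≈ -2.9524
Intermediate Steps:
z = -36 (z = Mul(Mul(6, 6), -1) = Mul(36, -1) = -36)
G = Rational(1, 5) (G = Mul(-1, Rational(-1, 5)) = Rational(1, 5) ≈ 0.20000)
Mul(Mul(Add(Mul(-10, Pow(Add(z, 1), -1)), Mul(8, Pow(3, -1))), -5), G) = Mul(Mul(Add(Mul(-10, Pow(Add(-36, 1), -1)), Mul(8, Pow(3, -1))), -5), Rational(1, 5)) = Mul(Mul(Add(Mul(-10, Pow(-35, -1)), Mul(8, Rational(1, 3))), -5), Rational(1, 5)) = Mul(Mul(Add(Mul(-10, Rational(-1, 35)), Rational(8, 3)), -5), Rational(1, 5)) = Mul(Mul(Add(Rational(2, 7), Rational(8, 3)), -5), Rational(1, 5)) = Mul(Mul(Rational(62, 21), -5), Rational(1, 5)) = Mul(Rational(-310, 21), Rational(1, 5)) = Rational(-62, 21)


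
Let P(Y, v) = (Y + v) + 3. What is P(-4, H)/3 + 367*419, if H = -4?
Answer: 461314/3 ≈ 1.5377e+5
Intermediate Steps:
P(Y, v) = 3 + Y + v
P(-4, H)/3 + 367*419 = (3 - 4 - 4)/3 + 367*419 = -5*1/3 + 153773 = -5/3 + 153773 = 461314/3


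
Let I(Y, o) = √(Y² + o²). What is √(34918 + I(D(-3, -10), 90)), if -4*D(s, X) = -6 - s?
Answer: √(139672 + 3*√14401)/2 ≈ 187.10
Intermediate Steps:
D(s, X) = 3/2 + s/4 (D(s, X) = -(-6 - s)/4 = 3/2 + s/4)
√(34918 + I(D(-3, -10), 90)) = √(34918 + √((3/2 + (¼)*(-3))² + 90²)) = √(34918 + √((3/2 - ¾)² + 8100)) = √(34918 + √((¾)² + 8100)) = √(34918 + √(9/16 + 8100)) = √(34918 + √(129609/16)) = √(34918 + 3*√14401/4)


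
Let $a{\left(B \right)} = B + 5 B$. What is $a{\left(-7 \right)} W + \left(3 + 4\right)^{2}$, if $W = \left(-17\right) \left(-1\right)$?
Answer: $-665$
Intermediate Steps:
$a{\left(B \right)} = 6 B$
$W = 17$
$a{\left(-7 \right)} W + \left(3 + 4\right)^{2} = 6 \left(-7\right) 17 + \left(3 + 4\right)^{2} = \left(-42\right) 17 + 7^{2} = -714 + 49 = -665$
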